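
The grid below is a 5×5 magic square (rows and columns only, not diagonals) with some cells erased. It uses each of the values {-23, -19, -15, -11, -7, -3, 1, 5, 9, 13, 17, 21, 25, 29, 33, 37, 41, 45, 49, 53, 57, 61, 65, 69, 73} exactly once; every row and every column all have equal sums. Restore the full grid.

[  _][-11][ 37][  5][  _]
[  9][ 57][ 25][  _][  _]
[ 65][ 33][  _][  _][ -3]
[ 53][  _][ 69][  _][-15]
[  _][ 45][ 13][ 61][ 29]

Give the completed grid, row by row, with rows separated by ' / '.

The 25 entries sum to 625, so each line sums to 625/5 = 125.
The remaining cell in row 5 is (5,1) = 125 − 148 = -23.
Column 1 must total 125; the given cells sum to 104, so (1,1) = 21.
Column 2: -11 + 57 + 33 + 45 + ? = 125, so (4,2) = 1.
The remaining cell in column 3 is (3,3) = 125 − 144 = -19.
From row 1, 125 − (21 + (-11) + 37 + 5) gives (1,5) = 73.
Row 3: 65 + 33 + (-19) + (-3) + ? = 125, so (3,4) = 49.
Row 4: 53 + 1 + 69 + (-15) + ? = 125, so (4,4) = 17.
The remaining cell in column 4 is (2,4) = 125 − 132 = -7.
Column 5 needs 125; the known cells sum to 84, so (2,5) = 41.

21 -11 37 5 73 / 9 57 25 -7 41 / 65 33 -19 49 -3 / 53 1 69 17 -15 / -23 45 13 61 29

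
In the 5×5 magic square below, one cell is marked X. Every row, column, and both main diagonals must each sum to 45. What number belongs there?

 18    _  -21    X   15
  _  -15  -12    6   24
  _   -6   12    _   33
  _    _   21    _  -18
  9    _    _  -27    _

-3

Using row 2: -15 + (-12) + 6 + 24 + ? → (2,1) = 45 − 3 = 42.
Column 3 needs 45; the known cells sum to 0, so (5,3) = 45.
From column 5, 45 − (15 + 24 + 33 + (-18)) gives (5,5) = -9.
The remaining cell in main diagonal is (4,4) = 45 − 6 = 39.
Anti-diagonal needs 45; the known cells sum to 42, so (4,2) = 3.
From row 4, 45 − (3 + 21 + 39 + (-18)) gives (4,1) = 0.
Row 5 needs 45; the known cells sum to 18, so (5,2) = 27.
Column 1: 18 + 42 + 0 + 9 + ? = 45, so (3,1) = -24.
Column 2: -15 + (-6) + 3 + 27 + ? = 45, so (1,2) = 36.
Row 1 needs 45; the known cells sum to 48, so (1,4) = -3.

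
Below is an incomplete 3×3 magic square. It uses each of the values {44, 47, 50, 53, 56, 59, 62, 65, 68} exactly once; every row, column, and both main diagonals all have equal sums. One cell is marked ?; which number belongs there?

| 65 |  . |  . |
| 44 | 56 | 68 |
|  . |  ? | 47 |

62

The 9 entries sum to 504, so each line sums to 504/3 = 168.
The remaining cell in column 1 is (3,1) = 168 − 109 = 59.
Column 3: 68 + 47 + ? = 168, so (1,3) = 53.
Row 1 must total 168; the given cells sum to 118, so (1,2) = 50.
The remaining cell in row 3 is (3,2) = 168 − 106 = 62.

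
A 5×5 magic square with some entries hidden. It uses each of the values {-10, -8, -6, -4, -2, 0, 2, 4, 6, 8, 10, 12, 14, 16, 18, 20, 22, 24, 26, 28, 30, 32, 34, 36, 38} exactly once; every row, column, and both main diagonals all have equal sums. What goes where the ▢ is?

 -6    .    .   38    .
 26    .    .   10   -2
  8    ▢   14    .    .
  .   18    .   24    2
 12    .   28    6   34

36

The 25 entries sum to 350, so each line sums to 350/5 = 70.
Row 5: 12 + 28 + 6 + 34 + ? = 70, so (5,2) = -10.
Column 1 must total 70; the given cells sum to 40, so (4,1) = 30.
The remaining cell in column 4 is (3,4) = 70 − 78 = -8.
The remaining cell in main diagonal is (2,2) = 70 − 66 = 4.
The remaining cell in anti-diagonal is (1,5) = 70 − 54 = 16.
Row 2 must total 70; the given cells sum to 38, so (2,3) = 32.
The remaining cell in row 4 is (4,3) = 70 − 74 = -4.
Column 3: 32 + 14 + (-4) + 28 + ? = 70, so (1,3) = 0.
Column 5 needs 70; the known cells sum to 50, so (3,5) = 20.
The remaining cell in row 1 is (1,2) = 70 − 48 = 22.
Row 3 needs 70; the known cells sum to 34, so (3,2) = 36.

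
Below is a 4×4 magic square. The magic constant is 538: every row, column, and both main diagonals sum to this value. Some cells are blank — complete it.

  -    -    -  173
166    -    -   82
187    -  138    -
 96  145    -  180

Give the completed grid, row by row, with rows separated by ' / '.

89 152 124 173 / 166 131 159 82 / 187 110 138 103 / 96 145 117 180

The remaining cell in row 4 is (4,3) = 538 − 421 = 117.
From column 1, 538 − (166 + 187 + 96) gives (1,1) = 89.
The remaining cell in column 4 is (3,4) = 538 − 435 = 103.
Using main diagonal: 89 + 138 + 180 + ? → (2,2) = 538 − 407 = 131.
The remaining cell in row 2 is (2,3) = 538 − 379 = 159.
Using row 3: 187 + 138 + 103 + ? → (3,2) = 538 − 428 = 110.
Column 2: 131 + 110 + 145 + ? = 538, so (1,2) = 152.
Column 3 needs 538; the known cells sum to 414, so (1,3) = 124.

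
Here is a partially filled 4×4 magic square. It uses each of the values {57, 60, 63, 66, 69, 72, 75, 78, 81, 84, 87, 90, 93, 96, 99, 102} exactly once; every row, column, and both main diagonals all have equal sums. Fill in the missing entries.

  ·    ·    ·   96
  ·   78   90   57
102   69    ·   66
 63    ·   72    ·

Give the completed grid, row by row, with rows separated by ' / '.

60 87 75 96 / 93 78 90 57 / 102 69 81 66 / 63 84 72 99

The 16 entries sum to 1272, so each line sums to 1272/4 = 318.
Row 2 must total 318; the given cells sum to 225, so (2,1) = 93.
From row 3, 318 − (102 + 69 + 66) gives (3,3) = 81.
Column 1: 93 + 102 + 63 + ? = 318, so (1,1) = 60.
From column 3, 318 − (90 + 81 + 72) gives (1,3) = 75.
From column 4, 318 − (96 + 57 + 66) gives (4,4) = 99.
Row 1: 60 + 75 + 96 + ? = 318, so (1,2) = 87.
From row 4, 318 − (63 + 72 + 99) gives (4,2) = 84.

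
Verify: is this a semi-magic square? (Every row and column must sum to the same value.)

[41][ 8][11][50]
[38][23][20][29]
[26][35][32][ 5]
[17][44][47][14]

No — row 3 sums to 98 but column 1 sums to 122.

Row 1: 41 + 8 + 11 + 50 = 110.
Row 2: 38 + 23 + 20 + 29 = 110.
Row 3: 26 + 35 + 32 + 5 = 98.
Row 4: 17 + 44 + 47 + 14 = 122.
Column 1: 41 + 38 + 26 + 17 = 122.
Column 2: 8 + 23 + 35 + 44 = 110.
Column 3: 11 + 20 + 32 + 47 = 110.
Column 4: 50 + 29 + 5 + 14 = 98.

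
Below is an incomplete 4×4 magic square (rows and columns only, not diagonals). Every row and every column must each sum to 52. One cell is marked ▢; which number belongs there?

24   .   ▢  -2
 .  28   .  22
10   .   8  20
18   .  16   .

26

Row 3: 10 + 8 + 20 + ? = 52, so (3,2) = 14.
Using column 1: 24 + 10 + 18 + ? → (2,1) = 52 − 52 = 0.
Column 4 needs 52; the known cells sum to 40, so (4,4) = 12.
Row 2: 0 + 28 + 22 + ? = 52, so (2,3) = 2.
Row 4: 18 + 16 + 12 + ? = 52, so (4,2) = 6.
The remaining cell in column 2 is (1,2) = 52 − 48 = 4.
Using column 3: 2 + 8 + 16 + ? → (1,3) = 52 − 26 = 26.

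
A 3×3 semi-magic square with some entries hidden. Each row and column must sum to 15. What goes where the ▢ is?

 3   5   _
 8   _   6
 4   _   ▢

The remaining cell in row 1 is (1,3) = 15 − 8 = 7.
The remaining cell in row 2 is (2,2) = 15 − 14 = 1.
The remaining cell in column 2 is (3,2) = 15 − 6 = 9.
Column 3: 7 + 6 + ? = 15, so (3,3) = 2.

2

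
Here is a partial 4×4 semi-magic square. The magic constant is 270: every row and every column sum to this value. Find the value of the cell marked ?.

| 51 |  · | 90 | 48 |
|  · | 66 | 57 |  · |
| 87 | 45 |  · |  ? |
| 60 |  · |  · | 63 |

Row 1 must total 270; the given cells sum to 189, so (1,2) = 81.
Column 1 needs 270; the known cells sum to 198, so (2,1) = 72.
From column 2, 270 − (81 + 66 + 45) gives (4,2) = 78.
The remaining cell in row 2 is (2,4) = 270 − 195 = 75.
Row 4 needs 270; the known cells sum to 201, so (4,3) = 69.
Column 3 must total 270; the given cells sum to 216, so (3,3) = 54.
Column 4: 48 + 75 + 63 + ? = 270, so (3,4) = 84.

84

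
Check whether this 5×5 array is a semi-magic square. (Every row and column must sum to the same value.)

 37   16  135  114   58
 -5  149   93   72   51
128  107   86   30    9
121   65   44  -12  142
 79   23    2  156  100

Yes

Row 1: 37 + 16 + 135 + 114 + 58 = 360.
Row 2: -5 + 149 + 93 + 72 + 51 = 360.
Row 3: 128 + 107 + 86 + 30 + 9 = 360.
Row 4: 121 + 65 + 44 + (-12) + 142 = 360.
Row 5: 79 + 23 + 2 + 156 + 100 = 360.
Column 1: 37 + (-5) + 128 + 121 + 79 = 360.
Column 2: 16 + 149 + 107 + 65 + 23 = 360.
Column 3: 135 + 93 + 86 + 44 + 2 = 360.
Column 4: 114 + 72 + 30 + (-12) + 156 = 360.
Column 5: 58 + 51 + 9 + 142 + 100 = 360.
All lines sum to 360.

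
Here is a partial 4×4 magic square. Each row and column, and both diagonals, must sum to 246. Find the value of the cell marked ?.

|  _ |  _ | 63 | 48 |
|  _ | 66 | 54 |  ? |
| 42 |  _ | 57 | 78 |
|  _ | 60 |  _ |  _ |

Using row 3: 42 + 57 + 78 + ? → (3,2) = 246 − 177 = 69.
Column 2: 66 + 69 + 60 + ? = 246, so (1,2) = 51.
Column 3: 63 + 54 + 57 + ? = 246, so (4,3) = 72.
Anti-diagonal must total 246; the given cells sum to 171, so (4,1) = 75.
Row 1 must total 246; the given cells sum to 162, so (1,1) = 84.
From row 4, 246 − (75 + 60 + 72) gives (4,4) = 39.
Column 1: 84 + 42 + 75 + ? = 246, so (2,1) = 45.
Column 4 must total 246; the given cells sum to 165, so (2,4) = 81.

81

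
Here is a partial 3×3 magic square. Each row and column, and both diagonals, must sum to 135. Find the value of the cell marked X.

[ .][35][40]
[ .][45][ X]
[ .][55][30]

Row 1 needs 135; the known cells sum to 75, so (1,1) = 60.
Row 3 must total 135; the given cells sum to 85, so (3,1) = 50.
Column 1: 60 + 50 + ? = 135, so (2,1) = 25.
The remaining cell in column 3 is (2,3) = 135 − 70 = 65.

65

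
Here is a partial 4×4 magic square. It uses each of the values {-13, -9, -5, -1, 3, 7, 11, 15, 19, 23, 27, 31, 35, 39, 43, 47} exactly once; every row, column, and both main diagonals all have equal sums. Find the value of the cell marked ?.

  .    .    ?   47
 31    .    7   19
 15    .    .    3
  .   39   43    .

-5

The 16 entries sum to 272, so each line sums to 272/4 = 68.
Row 2 must total 68; the given cells sum to 57, so (2,2) = 11.
From column 4, 68 − (47 + 19 + 3) gives (4,4) = -1.
Row 4 must total 68; the given cells sum to 81, so (4,1) = -13.
Column 1: 31 + 15 + (-13) + ? = 68, so (1,1) = 35.
Main diagonal: 35 + 11 + (-1) + ? = 68, so (3,3) = 23.
Anti-diagonal needs 68; the known cells sum to 41, so (3,2) = 27.
Column 2 must total 68; the given cells sum to 77, so (1,2) = -9.
Using column 3: 7 + 23 + 43 + ? → (1,3) = 68 − 73 = -5.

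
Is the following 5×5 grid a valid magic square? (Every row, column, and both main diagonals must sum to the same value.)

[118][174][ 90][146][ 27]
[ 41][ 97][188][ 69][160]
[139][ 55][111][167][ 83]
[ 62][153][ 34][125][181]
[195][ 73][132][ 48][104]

Row 1: 118 + 174 + 90 + 146 + 27 = 555.
Row 2: 41 + 97 + 188 + 69 + 160 = 555.
Row 3: 139 + 55 + 111 + 167 + 83 = 555.
Row 4: 62 + 153 + 34 + 125 + 181 = 555.
Row 5: 195 + 73 + 132 + 48 + 104 = 552.
Column 1: 118 + 41 + 139 + 62 + 195 = 555.
Column 2: 174 + 97 + 55 + 153 + 73 = 552.
Column 3: 90 + 188 + 111 + 34 + 132 = 555.
Column 4: 146 + 69 + 167 + 125 + 48 = 555.
Column 5: 27 + 160 + 83 + 181 + 104 = 555.
Main diagonal: 118 + 97 + 111 + 125 + 104 = 555.
Anti-diagonal: 27 + 69 + 111 + 153 + 195 = 555.

No — row 1 sums to 555 but column 2 sums to 552.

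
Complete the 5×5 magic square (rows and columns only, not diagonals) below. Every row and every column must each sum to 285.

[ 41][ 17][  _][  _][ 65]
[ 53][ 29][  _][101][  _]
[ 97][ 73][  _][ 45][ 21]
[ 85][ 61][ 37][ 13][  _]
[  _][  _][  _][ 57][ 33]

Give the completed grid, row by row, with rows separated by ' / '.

41 17 93 69 65 / 53 29 25 101 77 / 97 73 49 45 21 / 85 61 37 13 89 / 9 105 81 57 33

Row 3: 97 + 73 + 45 + 21 + ? = 285, so (3,3) = 49.
Row 4 must total 285; the given cells sum to 196, so (4,5) = 89.
Column 1: 41 + 53 + 97 + 85 + ? = 285, so (5,1) = 9.
Column 2: 17 + 29 + 73 + 61 + ? = 285, so (5,2) = 105.
From column 4, 285 − (101 + 45 + 13 + 57) gives (1,4) = 69.
Column 5 must total 285; the given cells sum to 208, so (2,5) = 77.
Row 1 must total 285; the given cells sum to 192, so (1,3) = 93.
Row 2: 53 + 29 + 101 + 77 + ? = 285, so (2,3) = 25.
Using row 5: 9 + 105 + 57 + 33 + ? → (5,3) = 285 − 204 = 81.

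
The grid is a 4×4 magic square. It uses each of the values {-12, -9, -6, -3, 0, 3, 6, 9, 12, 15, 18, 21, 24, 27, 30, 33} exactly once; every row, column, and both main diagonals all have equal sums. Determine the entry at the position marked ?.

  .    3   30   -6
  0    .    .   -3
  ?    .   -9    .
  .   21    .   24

The 16 entries sum to 168, so each line sums to 168/4 = 42.
Row 1 must total 42; the given cells sum to 27, so (1,1) = 15.
The remaining cell in column 4 is (3,4) = 42 − 15 = 27.
The remaining cell in main diagonal is (2,2) = 42 − 30 = 12.
Row 2 needs 42; the known cells sum to 9, so (2,3) = 33.
Using column 2: 3 + 12 + 21 + ? → (3,2) = 42 − 36 = 6.
Using column 3: 30 + 33 + (-9) + ? → (4,3) = 42 − 54 = -12.
The remaining cell in anti-diagonal is (4,1) = 42 − 33 = 9.
Row 3: 6 + (-9) + 27 + ? = 42, so (3,1) = 18.

18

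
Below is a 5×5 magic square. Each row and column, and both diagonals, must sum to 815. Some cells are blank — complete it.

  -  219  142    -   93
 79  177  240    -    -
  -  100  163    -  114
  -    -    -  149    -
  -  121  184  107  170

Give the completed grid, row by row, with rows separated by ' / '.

156 219 142 205 93 / 79 177 240 128 191 / 212 100 163 226 114 / 135 198 86 149 247 / 233 121 184 107 170

Row 5: 121 + 184 + 107 + 170 + ? = 815, so (5,1) = 233.
Using column 2: 219 + 177 + 100 + 121 + ? → (4,2) = 815 − 617 = 198.
Column 3 must total 815; the given cells sum to 729, so (4,3) = 86.
Main diagonal needs 815; the known cells sum to 659, so (1,1) = 156.
Using anti-diagonal: 93 + 163 + 198 + 233 + ? → (2,4) = 815 − 687 = 128.
Row 1 must total 815; the given cells sum to 610, so (1,4) = 205.
Row 2 must total 815; the given cells sum to 624, so (2,5) = 191.
Using column 4: 205 + 128 + 149 + 107 + ? → (3,4) = 815 − 589 = 226.
The remaining cell in column 5 is (4,5) = 815 − 568 = 247.
Row 3 must total 815; the given cells sum to 603, so (3,1) = 212.
Row 4 must total 815; the given cells sum to 680, so (4,1) = 135.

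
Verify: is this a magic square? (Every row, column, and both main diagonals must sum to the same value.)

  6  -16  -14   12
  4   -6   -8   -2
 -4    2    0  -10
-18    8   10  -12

Yes

Row 1: 6 + (-16) + (-14) + 12 = -12.
Row 2: 4 + (-6) + (-8) + (-2) = -12.
Row 3: -4 + 2 + 0 + (-10) = -12.
Row 4: -18 + 8 + 10 + (-12) = -12.
Column 1: 6 + 4 + (-4) + (-18) = -12.
Column 2: -16 + (-6) + 2 + 8 = -12.
Column 3: -14 + (-8) + 0 + 10 = -12.
Column 4: 12 + (-2) + (-10) + (-12) = -12.
Main diagonal: 6 + (-6) + 0 + (-12) = -12.
Anti-diagonal: 12 + (-8) + 2 + (-18) = -12.
All lines sum to -12.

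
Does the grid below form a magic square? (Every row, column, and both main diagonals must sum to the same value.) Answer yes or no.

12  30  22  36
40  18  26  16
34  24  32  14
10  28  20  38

Row 1: 12 + 30 + 22 + 36 = 100.
Row 2: 40 + 18 + 26 + 16 = 100.
Row 3: 34 + 24 + 32 + 14 = 104.
Row 4: 10 + 28 + 20 + 38 = 96.
Column 1: 12 + 40 + 34 + 10 = 96.
Column 2: 30 + 18 + 24 + 28 = 100.
Column 3: 22 + 26 + 32 + 20 = 100.
Column 4: 36 + 16 + 14 + 38 = 104.
Main diagonal: 12 + 18 + 32 + 38 = 100.
Anti-diagonal: 36 + 26 + 24 + 10 = 96.

No — row 4 sums to 96 but column 4 sums to 104.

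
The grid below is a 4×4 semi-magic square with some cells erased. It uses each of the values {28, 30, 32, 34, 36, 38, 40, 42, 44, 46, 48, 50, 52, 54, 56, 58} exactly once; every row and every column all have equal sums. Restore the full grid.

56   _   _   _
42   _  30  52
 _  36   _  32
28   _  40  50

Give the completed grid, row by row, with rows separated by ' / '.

56 34 44 38 / 42 48 30 52 / 46 36 58 32 / 28 54 40 50

The 16 entries sum to 688, so each line sums to 688/4 = 172.
From row 2, 172 − (42 + 30 + 52) gives (2,2) = 48.
Row 4: 28 + 40 + 50 + ? = 172, so (4,2) = 54.
Column 1 needs 172; the known cells sum to 126, so (3,1) = 46.
Using column 2: 48 + 36 + 54 + ? → (1,2) = 172 − 138 = 34.
From column 4, 172 − (52 + 32 + 50) gives (1,4) = 38.
Row 1 needs 172; the known cells sum to 128, so (1,3) = 44.
From row 3, 172 − (46 + 36 + 32) gives (3,3) = 58.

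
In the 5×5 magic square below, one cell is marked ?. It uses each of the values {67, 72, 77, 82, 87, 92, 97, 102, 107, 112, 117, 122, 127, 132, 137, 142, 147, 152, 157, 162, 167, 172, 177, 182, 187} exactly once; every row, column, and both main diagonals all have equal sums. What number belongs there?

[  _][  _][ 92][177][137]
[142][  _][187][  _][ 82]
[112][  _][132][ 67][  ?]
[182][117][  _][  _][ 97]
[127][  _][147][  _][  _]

152

The 25 entries sum to 3175, so each line sums to 3175/5 = 635.
Column 1: 142 + 112 + 182 + 127 + ? = 635, so (1,1) = 72.
Column 3 must total 635; the given cells sum to 558, so (4,3) = 77.
Anti-diagonal needs 635; the known cells sum to 513, so (2,4) = 122.
Row 1 needs 635; the known cells sum to 478, so (1,2) = 157.
Row 2: 142 + 187 + 122 + 82 + ? = 635, so (2,2) = 102.
Row 4 needs 635; the known cells sum to 473, so (4,4) = 162.
Using column 4: 177 + 122 + 67 + 162 + ? → (5,4) = 635 − 528 = 107.
From main diagonal, 635 − (72 + 102 + 132 + 162) gives (5,5) = 167.
Using row 5: 127 + 147 + 107 + 167 + ? → (5,2) = 635 − 548 = 87.
From column 2, 635 − (157 + 102 + 117 + 87) gives (3,2) = 172.
Column 5 needs 635; the known cells sum to 483, so (3,5) = 152.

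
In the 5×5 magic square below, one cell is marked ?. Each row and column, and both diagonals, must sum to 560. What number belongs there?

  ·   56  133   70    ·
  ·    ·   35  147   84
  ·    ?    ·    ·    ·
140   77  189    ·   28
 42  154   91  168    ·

175

From row 4, 560 − (140 + 77 + 189 + 28) gives (4,4) = 126.
Row 5: 42 + 154 + 91 + 168 + ? = 560, so (5,5) = 105.
From column 3, 560 − (133 + 35 + 189 + 91) gives (3,3) = 112.
Using column 4: 70 + 147 + 126 + 168 + ? → (3,4) = 560 − 511 = 49.
Anti-diagonal needs 560; the known cells sum to 378, so (1,5) = 182.
The remaining cell in row 1 is (1,1) = 560 − 441 = 119.
Column 5 must total 560; the given cells sum to 399, so (3,5) = 161.
Main diagonal needs 560; the known cells sum to 462, so (2,2) = 98.
From row 2, 560 − (98 + 35 + 147 + 84) gives (2,1) = 196.
The remaining cell in column 1 is (3,1) = 560 − 497 = 63.
Column 2 needs 560; the known cells sum to 385, so (3,2) = 175.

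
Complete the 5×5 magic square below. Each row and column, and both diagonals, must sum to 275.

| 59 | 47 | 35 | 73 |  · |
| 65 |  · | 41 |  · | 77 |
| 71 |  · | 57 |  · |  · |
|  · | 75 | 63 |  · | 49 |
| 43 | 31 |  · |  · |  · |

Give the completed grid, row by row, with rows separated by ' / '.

Row 1 must total 275; the given cells sum to 214, so (1,5) = 61.
Column 1: 59 + 65 + 71 + 43 + ? = 275, so (4,1) = 37.
Column 3 needs 275; the known cells sum to 196, so (5,3) = 79.
Anti-diagonal must total 275; the given cells sum to 236, so (2,4) = 39.
The remaining cell in row 2 is (2,2) = 275 − 222 = 53.
Using row 4: 37 + 75 + 63 + 49 + ? → (4,4) = 275 − 224 = 51.
Using column 2: 47 + 53 + 75 + 31 + ? → (3,2) = 275 − 206 = 69.
The remaining cell in main diagonal is (5,5) = 275 − 220 = 55.
Using row 5: 43 + 31 + 79 + 55 + ? → (5,4) = 275 − 208 = 67.
Using column 4: 73 + 39 + 51 + 67 + ? → (3,4) = 275 − 230 = 45.
Column 5 needs 275; the known cells sum to 242, so (3,5) = 33.

59 47 35 73 61 / 65 53 41 39 77 / 71 69 57 45 33 / 37 75 63 51 49 / 43 31 79 67 55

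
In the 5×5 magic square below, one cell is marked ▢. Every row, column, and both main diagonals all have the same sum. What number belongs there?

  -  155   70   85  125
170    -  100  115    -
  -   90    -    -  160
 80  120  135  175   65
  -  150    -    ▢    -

55

Row 4 is complete and sums to 575; that is the magic constant.
Row 1: 155 + 70 + 85 + 125 + ? = 575, so (1,1) = 140.
The remaining cell in column 2 is (2,2) = 575 − 515 = 60.
From row 2, 575 − (170 + 60 + 100 + 115) gives (2,5) = 130.
The remaining cell in column 5 is (5,5) = 575 − 480 = 95.
Using main diagonal: 140 + 60 + 175 + 95 + ? → (3,3) = 575 − 470 = 105.
The remaining cell in anti-diagonal is (5,1) = 575 − 465 = 110.
Column 1: 140 + 170 + 80 + 110 + ? = 575, so (3,1) = 75.
Column 3: 70 + 100 + 105 + 135 + ? = 575, so (5,3) = 165.
From row 3, 575 − (75 + 90 + 105 + 160) gives (3,4) = 145.
Using row 5: 110 + 150 + 165 + 95 + ? → (5,4) = 575 − 520 = 55.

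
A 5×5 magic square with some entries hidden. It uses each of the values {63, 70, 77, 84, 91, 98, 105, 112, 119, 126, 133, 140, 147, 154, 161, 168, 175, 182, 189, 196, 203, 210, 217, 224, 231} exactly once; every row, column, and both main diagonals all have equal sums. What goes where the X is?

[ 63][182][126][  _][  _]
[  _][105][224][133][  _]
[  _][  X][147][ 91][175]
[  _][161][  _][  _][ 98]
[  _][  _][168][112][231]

203

The 25 entries sum to 3675, so each line sums to 3675/5 = 735.
Using column 3: 126 + 224 + 147 + 168 + ? → (4,3) = 735 − 665 = 70.
Using main diagonal: 63 + 105 + 147 + 231 + ? → (4,4) = 735 − 546 = 189.
Using row 4: 161 + 70 + 189 + 98 + ? → (4,1) = 735 − 518 = 217.
Column 4 must total 735; the given cells sum to 525, so (1,4) = 210.
Row 1 needs 735; the known cells sum to 581, so (1,5) = 154.
Column 5: 154 + 175 + 98 + 231 + ? = 735, so (2,5) = 77.
Using anti-diagonal: 154 + 133 + 147 + 161 + ? → (5,1) = 735 − 595 = 140.
The remaining cell in row 2 is (2,1) = 735 − 539 = 196.
Using row 5: 140 + 168 + 112 + 231 + ? → (5,2) = 735 − 651 = 84.
Column 1 needs 735; the known cells sum to 616, so (3,1) = 119.
Column 2 needs 735; the known cells sum to 532, so (3,2) = 203.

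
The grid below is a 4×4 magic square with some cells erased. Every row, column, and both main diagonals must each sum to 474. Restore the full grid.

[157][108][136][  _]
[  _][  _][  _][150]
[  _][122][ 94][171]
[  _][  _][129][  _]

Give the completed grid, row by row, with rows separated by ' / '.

157 108 136 73 / 66 143 115 150 / 87 122 94 171 / 164 101 129 80

Row 1: 157 + 108 + 136 + ? = 474, so (1,4) = 73.
The remaining cell in row 3 is (3,1) = 474 − 387 = 87.
Column 3 needs 474; the known cells sum to 359, so (2,3) = 115.
Column 4: 73 + 150 + 171 + ? = 474, so (4,4) = 80.
Main diagonal needs 474; the known cells sum to 331, so (2,2) = 143.
Anti-diagonal: 73 + 115 + 122 + ? = 474, so (4,1) = 164.
Row 2 needs 474; the known cells sum to 408, so (2,1) = 66.
Row 4: 164 + 129 + 80 + ? = 474, so (4,2) = 101.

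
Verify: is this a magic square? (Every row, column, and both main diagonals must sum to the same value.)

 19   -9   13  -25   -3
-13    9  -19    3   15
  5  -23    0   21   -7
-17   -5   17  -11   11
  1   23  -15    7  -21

Row 1: 19 + (-9) + 13 + (-25) + (-3) = -5.
Row 2: -13 + 9 + (-19) + 3 + 15 = -5.
Row 3: 5 + (-23) + 0 + 21 + (-7) = -4.
Row 4: -17 + (-5) + 17 + (-11) + 11 = -5.
Row 5: 1 + 23 + (-15) + 7 + (-21) = -5.
Column 1: 19 + (-13) + 5 + (-17) + 1 = -5.
Column 2: -9 + 9 + (-23) + (-5) + 23 = -5.
Column 3: 13 + (-19) + 0 + 17 + (-15) = -4.
Column 4: -25 + 3 + 21 + (-11) + 7 = -5.
Column 5: -3 + 15 + (-7) + 11 + (-21) = -5.
Main diagonal: 19 + 9 + 0 + (-11) + (-21) = -4.
Anti-diagonal: -3 + 3 + 0 + (-5) + 1 = -4.

No — anti-diagonal sums to -4 but column 5 sums to -5.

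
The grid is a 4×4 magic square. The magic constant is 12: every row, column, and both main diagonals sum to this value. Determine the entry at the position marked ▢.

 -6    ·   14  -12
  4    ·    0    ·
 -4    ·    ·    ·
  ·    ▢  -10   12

-8

Using row 1: -6 + 14 + (-12) + ? → (1,2) = 12 − (-4) = 16.
Column 1 must total 12; the given cells sum to -6, so (4,1) = 18.
Using column 3: 14 + 0 + (-10) + ? → (3,3) = 12 − 4 = 8.
Main diagonal needs 12; the known cells sum to 14, so (2,2) = -2.
The remaining cell in anti-diagonal is (3,2) = 12 − 6 = 6.
Using row 2: 4 + (-2) + 0 + ? → (2,4) = 12 − 2 = 10.
Row 3 needs 12; the known cells sum to 10, so (3,4) = 2.
The remaining cell in row 4 is (4,2) = 12 − 20 = -8.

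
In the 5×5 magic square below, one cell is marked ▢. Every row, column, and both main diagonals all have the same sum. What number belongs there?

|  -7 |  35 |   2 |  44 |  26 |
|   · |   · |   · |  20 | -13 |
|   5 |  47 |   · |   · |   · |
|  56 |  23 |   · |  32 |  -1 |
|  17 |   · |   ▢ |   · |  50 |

Row 1 is complete and sums to 100; that is the magic constant.
Row 4 needs 100; the known cells sum to 110, so (4,3) = -10.
Using column 1: -7 + 5 + 56 + 17 + ? → (2,1) = 100 − 71 = 29.
Using column 5: 26 + (-13) + (-1) + 50 + ? → (3,5) = 100 − 62 = 38.
From anti-diagonal, 100 − (26 + 20 + 23 + 17) gives (3,3) = 14.
The remaining cell in row 3 is (3,4) = 100 − 104 = -4.
The remaining cell in column 4 is (5,4) = 100 − 92 = 8.
Main diagonal must total 100; the given cells sum to 89, so (2,2) = 11.
Row 2 must total 100; the given cells sum to 47, so (2,3) = 53.
Column 2 must total 100; the given cells sum to 116, so (5,2) = -16.
Column 3 must total 100; the given cells sum to 59, so (5,3) = 41.

41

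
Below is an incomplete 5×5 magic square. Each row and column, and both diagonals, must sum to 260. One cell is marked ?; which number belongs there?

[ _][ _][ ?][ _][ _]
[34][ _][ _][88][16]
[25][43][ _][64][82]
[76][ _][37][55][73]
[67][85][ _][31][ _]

Using row 3: 25 + 43 + 64 + 82 + ? → (3,3) = 260 − 214 = 46.
Row 4 must total 260; the given cells sum to 241, so (4,2) = 19.
From column 1, 260 − (34 + 25 + 76 + 67) gives (1,1) = 58.
Column 4 must total 260; the given cells sum to 238, so (1,4) = 22.
Using anti-diagonal: 88 + 46 + 19 + 67 + ? → (1,5) = 260 − 220 = 40.
Using column 5: 40 + 16 + 82 + 73 + ? → (5,5) = 260 − 211 = 49.
Main diagonal: 58 + 46 + 55 + 49 + ? = 260, so (2,2) = 52.
Row 2 needs 260; the known cells sum to 190, so (2,3) = 70.
Row 5: 67 + 85 + 31 + 49 + ? = 260, so (5,3) = 28.
Column 2 needs 260; the known cells sum to 199, so (1,2) = 61.
Column 3: 70 + 46 + 37 + 28 + ? = 260, so (1,3) = 79.

79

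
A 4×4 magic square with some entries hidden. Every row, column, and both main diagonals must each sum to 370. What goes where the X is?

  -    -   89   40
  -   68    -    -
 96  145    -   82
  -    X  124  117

54

The remaining cell in row 3 is (3,3) = 370 − 323 = 47.
Column 3 must total 370; the given cells sum to 260, so (2,3) = 110.
Column 4: 40 + 82 + 117 + ? = 370, so (2,4) = 131.
Using main diagonal: 68 + 47 + 117 + ? → (1,1) = 370 − 232 = 138.
Anti-diagonal must total 370; the given cells sum to 295, so (4,1) = 75.
The remaining cell in row 1 is (1,2) = 370 − 267 = 103.
Using row 2: 68 + 110 + 131 + ? → (2,1) = 370 − 309 = 61.
From row 4, 370 − (75 + 124 + 117) gives (4,2) = 54.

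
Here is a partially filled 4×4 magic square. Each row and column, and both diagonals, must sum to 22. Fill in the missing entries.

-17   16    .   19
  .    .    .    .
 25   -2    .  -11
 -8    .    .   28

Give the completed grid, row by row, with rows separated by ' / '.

The remaining cell in row 1 is (1,3) = 22 − 18 = 4.
From row 3, 22 − (25 + (-2) + (-11)) gives (3,3) = 10.
Using column 1: -17 + 25 + (-8) + ? → (2,1) = 22 − 0 = 22.
Column 4: 19 + (-11) + 28 + ? = 22, so (2,4) = -14.
Main diagonal must total 22; the given cells sum to 21, so (2,2) = 1.
Anti-diagonal must total 22; the given cells sum to 9, so (2,3) = 13.
Column 2: 16 + 1 + (-2) + ? = 22, so (4,2) = 7.
Using column 3: 4 + 13 + 10 + ? → (4,3) = 22 − 27 = -5.

-17 16 4 19 / 22 1 13 -14 / 25 -2 10 -11 / -8 7 -5 28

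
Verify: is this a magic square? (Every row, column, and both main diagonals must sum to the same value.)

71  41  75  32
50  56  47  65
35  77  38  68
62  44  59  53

Row 1: 71 + 41 + 75 + 32 = 219.
Row 2: 50 + 56 + 47 + 65 = 218.
Row 3: 35 + 77 + 38 + 68 = 218.
Row 4: 62 + 44 + 59 + 53 = 218.
Column 1: 71 + 50 + 35 + 62 = 218.
Column 2: 41 + 56 + 77 + 44 = 218.
Column 3: 75 + 47 + 38 + 59 = 219.
Column 4: 32 + 65 + 68 + 53 = 218.
Main diagonal: 71 + 56 + 38 + 53 = 218.
Anti-diagonal: 32 + 47 + 77 + 62 = 218.

No — column 3 sums to 219 but row 4 sums to 218.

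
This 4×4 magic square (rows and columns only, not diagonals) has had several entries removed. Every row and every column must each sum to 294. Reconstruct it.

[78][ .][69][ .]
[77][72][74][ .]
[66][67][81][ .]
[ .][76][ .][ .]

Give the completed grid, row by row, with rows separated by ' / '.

Row 2 must total 294; the given cells sum to 223, so (2,4) = 71.
The remaining cell in row 3 is (3,4) = 294 − 214 = 80.
Column 1 must total 294; the given cells sum to 221, so (4,1) = 73.
Column 2 must total 294; the given cells sum to 215, so (1,2) = 79.
Column 3 must total 294; the given cells sum to 224, so (4,3) = 70.
Row 1 must total 294; the given cells sum to 226, so (1,4) = 68.
Row 4 must total 294; the given cells sum to 219, so (4,4) = 75.

78 79 69 68 / 77 72 74 71 / 66 67 81 80 / 73 76 70 75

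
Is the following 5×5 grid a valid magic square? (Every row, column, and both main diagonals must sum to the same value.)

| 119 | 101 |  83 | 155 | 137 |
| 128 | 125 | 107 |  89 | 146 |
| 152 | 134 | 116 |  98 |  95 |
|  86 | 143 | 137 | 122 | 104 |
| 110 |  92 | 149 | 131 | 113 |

No — column 5 sums to 595 but row 4 sums to 592.

Row 1: 119 + 101 + 83 + 155 + 137 = 595.
Row 2: 128 + 125 + 107 + 89 + 146 = 595.
Row 3: 152 + 134 + 116 + 98 + 95 = 595.
Row 4: 86 + 143 + 137 + 122 + 104 = 592.
Row 5: 110 + 92 + 149 + 131 + 113 = 595.
Column 1: 119 + 128 + 152 + 86 + 110 = 595.
Column 2: 101 + 125 + 134 + 143 + 92 = 595.
Column 3: 83 + 107 + 116 + 137 + 149 = 592.
Column 4: 155 + 89 + 98 + 122 + 131 = 595.
Column 5: 137 + 146 + 95 + 104 + 113 = 595.
Main diagonal: 119 + 125 + 116 + 122 + 113 = 595.
Anti-diagonal: 137 + 89 + 116 + 143 + 110 = 595.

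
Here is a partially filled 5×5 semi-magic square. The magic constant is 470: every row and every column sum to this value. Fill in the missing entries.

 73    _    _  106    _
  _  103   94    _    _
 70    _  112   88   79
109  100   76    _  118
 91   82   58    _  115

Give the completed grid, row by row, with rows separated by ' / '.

The remaining cell in row 3 is (3,2) = 470 − 349 = 121.
From row 4, 470 − (109 + 100 + 76 + 118) gives (4,4) = 67.
Using row 5: 91 + 82 + 58 + 115 + ? → (5,4) = 470 − 346 = 124.
Column 1: 73 + 70 + 109 + 91 + ? = 470, so (2,1) = 127.
Column 2: 103 + 121 + 100 + 82 + ? = 470, so (1,2) = 64.
Using column 3: 94 + 112 + 76 + 58 + ? → (1,3) = 470 − 340 = 130.
Column 4 needs 470; the known cells sum to 385, so (2,4) = 85.
From row 1, 470 − (73 + 64 + 130 + 106) gives (1,5) = 97.
The remaining cell in row 2 is (2,5) = 470 − 409 = 61.

73 64 130 106 97 / 127 103 94 85 61 / 70 121 112 88 79 / 109 100 76 67 118 / 91 82 58 124 115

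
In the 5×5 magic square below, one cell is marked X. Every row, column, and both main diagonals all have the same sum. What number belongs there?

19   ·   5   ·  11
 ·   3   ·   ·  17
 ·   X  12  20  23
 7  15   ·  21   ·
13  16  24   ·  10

9

Main diagonal is complete and sums to 65; that is the magic constant.
Using row 5: 13 + 16 + 24 + 10 + ? → (5,4) = 65 − 63 = 2.
The remaining cell in column 5 is (4,5) = 65 − 61 = 4.
The remaining cell in anti-diagonal is (2,4) = 65 − 51 = 14.
Row 4 needs 65; the known cells sum to 47, so (4,3) = 18.
From column 3, 65 − (5 + 12 + 18 + 24) gives (2,3) = 6.
Column 4 needs 65; the known cells sum to 57, so (1,4) = 8.
Using row 1: 19 + 5 + 8 + 11 + ? → (1,2) = 65 − 43 = 22.
Row 2: 3 + 6 + 14 + 17 + ? = 65, so (2,1) = 25.
Column 1 must total 65; the given cells sum to 64, so (3,1) = 1.
The remaining cell in column 2 is (3,2) = 65 − 56 = 9.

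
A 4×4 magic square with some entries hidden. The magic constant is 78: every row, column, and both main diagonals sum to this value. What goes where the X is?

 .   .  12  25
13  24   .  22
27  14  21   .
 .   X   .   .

The remaining cell in row 2 is (2,3) = 78 − 59 = 19.
Row 3 needs 78; the known cells sum to 62, so (3,4) = 16.
The remaining cell in column 3 is (4,3) = 78 − 52 = 26.
Column 4 needs 78; the known cells sum to 63, so (4,4) = 15.
Main diagonal must total 78; the given cells sum to 60, so (1,1) = 18.
The remaining cell in anti-diagonal is (4,1) = 78 − 58 = 20.
From row 1, 78 − (18 + 12 + 25) gives (1,2) = 23.
Row 4 needs 78; the known cells sum to 61, so (4,2) = 17.

17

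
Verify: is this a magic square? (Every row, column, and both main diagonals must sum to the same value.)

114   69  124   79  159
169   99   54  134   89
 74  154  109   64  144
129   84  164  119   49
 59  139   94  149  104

Yes

Row 1: 114 + 69 + 124 + 79 + 159 = 545.
Row 2: 169 + 99 + 54 + 134 + 89 = 545.
Row 3: 74 + 154 + 109 + 64 + 144 = 545.
Row 4: 129 + 84 + 164 + 119 + 49 = 545.
Row 5: 59 + 139 + 94 + 149 + 104 = 545.
Column 1: 114 + 169 + 74 + 129 + 59 = 545.
Column 2: 69 + 99 + 154 + 84 + 139 = 545.
Column 3: 124 + 54 + 109 + 164 + 94 = 545.
Column 4: 79 + 134 + 64 + 119 + 149 = 545.
Column 5: 159 + 89 + 144 + 49 + 104 = 545.
Main diagonal: 114 + 99 + 109 + 119 + 104 = 545.
Anti-diagonal: 159 + 134 + 109 + 84 + 59 = 545.
All lines sum to 545.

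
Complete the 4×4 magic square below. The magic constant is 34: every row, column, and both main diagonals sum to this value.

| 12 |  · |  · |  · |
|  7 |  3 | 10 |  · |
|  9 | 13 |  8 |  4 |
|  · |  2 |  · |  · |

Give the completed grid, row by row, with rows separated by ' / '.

12 16 1 5 / 7 3 10 14 / 9 13 8 4 / 6 2 15 11

Row 2: 7 + 3 + 10 + ? = 34, so (2,4) = 14.
Column 1 must total 34; the given cells sum to 28, so (4,1) = 6.
Column 2: 3 + 13 + 2 + ? = 34, so (1,2) = 16.
Using main diagonal: 12 + 3 + 8 + ? → (4,4) = 34 − 23 = 11.
Anti-diagonal: 10 + 13 + 6 + ? = 34, so (1,4) = 5.
From row 1, 34 − (12 + 16 + 5) gives (1,3) = 1.
Row 4: 6 + 2 + 11 + ? = 34, so (4,3) = 15.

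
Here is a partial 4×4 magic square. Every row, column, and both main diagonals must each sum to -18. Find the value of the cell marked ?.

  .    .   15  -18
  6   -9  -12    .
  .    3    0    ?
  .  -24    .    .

-15

Using row 2: 6 + (-9) + (-12) + ? → (2,4) = -18 − (-15) = -3.
The remaining cell in column 2 is (1,2) = -18 − (-30) = 12.
From column 3, -18 − (15 + (-12) + 0) gives (4,3) = -21.
Anti-diagonal: -18 + (-12) + 3 + ? = -18, so (4,1) = 9.
Row 1 must total -18; the given cells sum to 9, so (1,1) = -27.
Row 4 must total -18; the given cells sum to -36, so (4,4) = 18.
From column 1, -18 − (-27 + 6 + 9) gives (3,1) = -6.
Column 4: -18 + (-3) + 18 + ? = -18, so (3,4) = -15.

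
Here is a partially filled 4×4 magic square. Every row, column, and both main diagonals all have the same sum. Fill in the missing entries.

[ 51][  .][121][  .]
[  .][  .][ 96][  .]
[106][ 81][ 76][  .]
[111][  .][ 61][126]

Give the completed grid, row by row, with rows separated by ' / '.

Column 3 is already complete: 121 + 96 + 76 + 61 = 354, so that is the magic constant.
Row 3: 106 + 81 + 76 + ? = 354, so (3,4) = 91.
From row 4, 354 − (111 + 61 + 126) gives (4,2) = 56.
Column 1 needs 354; the known cells sum to 268, so (2,1) = 86.
From main diagonal, 354 − (51 + 76 + 126) gives (2,2) = 101.
Anti-diagonal: 96 + 81 + 111 + ? = 354, so (1,4) = 66.
Row 1: 51 + 121 + 66 + ? = 354, so (1,2) = 116.
Using row 2: 86 + 101 + 96 + ? → (2,4) = 354 − 283 = 71.

51 116 121 66 / 86 101 96 71 / 106 81 76 91 / 111 56 61 126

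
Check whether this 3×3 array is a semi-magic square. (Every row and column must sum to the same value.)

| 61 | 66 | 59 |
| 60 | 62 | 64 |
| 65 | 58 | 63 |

Yes

Row 1: 61 + 66 + 59 = 186.
Row 2: 60 + 62 + 64 = 186.
Row 3: 65 + 58 + 63 = 186.
Column 1: 61 + 60 + 65 = 186.
Column 2: 66 + 62 + 58 = 186.
Column 3: 59 + 64 + 63 = 186.
All lines sum to 186.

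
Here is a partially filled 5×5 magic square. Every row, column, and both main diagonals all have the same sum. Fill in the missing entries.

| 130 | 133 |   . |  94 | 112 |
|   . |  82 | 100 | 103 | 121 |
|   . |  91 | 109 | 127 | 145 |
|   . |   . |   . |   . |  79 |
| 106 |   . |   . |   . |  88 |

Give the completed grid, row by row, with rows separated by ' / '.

130 133 76 94 112 / 139 82 100 103 121 / 73 91 109 127 145 / 97 115 118 136 79 / 106 124 142 85 88

Column 5 is already complete: 112 + 121 + 145 + 79 + 88 = 545, so that is the magic constant.
Row 1 must total 545; the given cells sum to 469, so (1,3) = 76.
From row 2, 545 − (82 + 100 + 103 + 121) gives (2,1) = 139.
The remaining cell in row 3 is (3,1) = 545 − 472 = 73.
Column 1: 130 + 139 + 73 + 106 + ? = 545, so (4,1) = 97.
Main diagonal: 130 + 82 + 109 + 88 + ? = 545, so (4,4) = 136.
The remaining cell in anti-diagonal is (4,2) = 545 − 430 = 115.
From row 4, 545 − (97 + 115 + 136 + 79) gives (4,3) = 118.
Column 2 must total 545; the given cells sum to 421, so (5,2) = 124.
Column 3 must total 545; the given cells sum to 403, so (5,3) = 142.
Column 4: 94 + 103 + 127 + 136 + ? = 545, so (5,4) = 85.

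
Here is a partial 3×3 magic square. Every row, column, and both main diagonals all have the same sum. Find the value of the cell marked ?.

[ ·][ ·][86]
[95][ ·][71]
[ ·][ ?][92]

77

Column 3 is complete and sums to 249; that is the magic constant.
The remaining cell in row 2 is (2,2) = 249 − 166 = 83.
Main diagonal: 83 + 92 + ? = 249, so (1,1) = 74.
Anti-diagonal needs 249; the known cells sum to 169, so (3,1) = 80.
Using row 1: 74 + 86 + ? → (1,2) = 249 − 160 = 89.
Row 3: 80 + 92 + ? = 249, so (3,2) = 77.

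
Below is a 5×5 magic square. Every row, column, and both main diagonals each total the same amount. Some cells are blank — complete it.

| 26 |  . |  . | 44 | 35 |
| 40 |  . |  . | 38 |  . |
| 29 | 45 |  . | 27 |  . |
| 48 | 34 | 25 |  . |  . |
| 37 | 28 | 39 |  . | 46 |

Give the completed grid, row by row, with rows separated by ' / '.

Column 1 is already complete: 26 + 40 + 29 + 48 + 37 = 180, so that is the magic constant.
Using row 5: 37 + 28 + 39 + 46 + ? → (5,4) = 180 − 150 = 30.
Column 4 needs 180; the known cells sum to 139, so (4,4) = 41.
Anti-diagonal must total 180; the given cells sum to 144, so (3,3) = 36.
Using row 3: 29 + 45 + 36 + 27 + ? → (3,5) = 180 − 137 = 43.
From row 4, 180 − (48 + 34 + 25 + 41) gives (4,5) = 32.
Column 5: 35 + 43 + 32 + 46 + ? = 180, so (2,5) = 24.
From main diagonal, 180 − (26 + 36 + 41 + 46) gives (2,2) = 31.
Using row 2: 40 + 31 + 38 + 24 + ? → (2,3) = 180 − 133 = 47.
Column 2 needs 180; the known cells sum to 138, so (1,2) = 42.
Column 3: 47 + 36 + 25 + 39 + ? = 180, so (1,3) = 33.

26 42 33 44 35 / 40 31 47 38 24 / 29 45 36 27 43 / 48 34 25 41 32 / 37 28 39 30 46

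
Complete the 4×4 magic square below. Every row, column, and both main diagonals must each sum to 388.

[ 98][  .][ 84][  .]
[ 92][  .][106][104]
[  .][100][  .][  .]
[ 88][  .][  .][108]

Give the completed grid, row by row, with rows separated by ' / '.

98 112 84 94 / 92 86 106 104 / 110 100 96 82 / 88 90 102 108

From row 2, 388 − (92 + 106 + 104) gives (2,2) = 86.
From column 1, 388 − (98 + 92 + 88) gives (3,1) = 110.
The remaining cell in main diagonal is (3,3) = 388 − 292 = 96.
Using anti-diagonal: 106 + 100 + 88 + ? → (1,4) = 388 − 294 = 94.
From row 1, 388 − (98 + 84 + 94) gives (1,2) = 112.
Using row 3: 110 + 100 + 96 + ? → (3,4) = 388 − 306 = 82.
The remaining cell in column 2 is (4,2) = 388 − 298 = 90.
Column 3: 84 + 106 + 96 + ? = 388, so (4,3) = 102.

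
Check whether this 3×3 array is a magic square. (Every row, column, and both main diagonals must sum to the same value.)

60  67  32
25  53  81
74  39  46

Row 1: 60 + 67 + 32 = 159.
Row 2: 25 + 53 + 81 = 159.
Row 3: 74 + 39 + 46 = 159.
Column 1: 60 + 25 + 74 = 159.
Column 2: 67 + 53 + 39 = 159.
Column 3: 32 + 81 + 46 = 159.
Main diagonal: 60 + 53 + 46 = 159.
Anti-diagonal: 32 + 53 + 74 = 159.
All lines sum to 159.

Yes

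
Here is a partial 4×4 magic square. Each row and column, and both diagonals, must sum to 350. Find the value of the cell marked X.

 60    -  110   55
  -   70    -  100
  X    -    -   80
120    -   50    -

75

Row 1 must total 350; the given cells sum to 225, so (1,2) = 125.
From column 4, 350 − (55 + 100 + 80) gives (4,4) = 115.
The remaining cell in main diagonal is (3,3) = 350 − 245 = 105.
Row 4: 120 + 50 + 115 + ? = 350, so (4,2) = 65.
Column 2 needs 350; the known cells sum to 260, so (3,2) = 90.
Column 3 must total 350; the given cells sum to 265, so (2,3) = 85.
From row 2, 350 − (70 + 85 + 100) gives (2,1) = 95.
The remaining cell in row 3 is (3,1) = 350 − 275 = 75.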